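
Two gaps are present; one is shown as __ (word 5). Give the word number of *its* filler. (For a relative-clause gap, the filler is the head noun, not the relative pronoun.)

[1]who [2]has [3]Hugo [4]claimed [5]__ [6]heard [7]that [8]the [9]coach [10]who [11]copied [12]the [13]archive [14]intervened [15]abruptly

The marked gap is the subject of "heard".
Its filler is the fronted wh-phrase "who", at word 1.
(The other dependency links word 9 to a gap after word 10.)

1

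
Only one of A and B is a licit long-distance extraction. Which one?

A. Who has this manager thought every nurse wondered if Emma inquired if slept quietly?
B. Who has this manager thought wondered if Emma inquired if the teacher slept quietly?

B

In A, the wh-phrase is extracted from inside a wh-island (introduced by "if"), which blocks movement.
In B, the extraction path crosses only that-complement boundaries, which are transparent.
So B is grammatical.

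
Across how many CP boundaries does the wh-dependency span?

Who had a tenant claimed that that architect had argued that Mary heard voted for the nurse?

"who" is extracted from the subject of "voted".
Boundaries crossed, outermost first: [that], [that], [Ø] — 3 in total.

3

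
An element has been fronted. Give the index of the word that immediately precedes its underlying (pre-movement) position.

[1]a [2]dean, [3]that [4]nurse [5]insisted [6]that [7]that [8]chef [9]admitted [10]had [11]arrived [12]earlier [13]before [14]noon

9

The displaced element is "a dean" (word 2).
It is linked across 2 clause boundaries (that → Ø).
It functions as the subject of "arrived", so the gap sits immediately after word 9 ("admitted").
Base order: That nurse insisted that that chef admitted that a dean had arrived earlier before noon.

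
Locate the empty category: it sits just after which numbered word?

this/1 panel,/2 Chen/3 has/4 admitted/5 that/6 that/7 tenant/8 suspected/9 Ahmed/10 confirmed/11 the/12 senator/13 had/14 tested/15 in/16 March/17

The displaced element is "this panel" (word 2).
It is linked across 3 clause boundaries (that → Ø → Ø).
It functions as the direct object of "tested", so the gap sits immediately after word 15 ("tested").
Base order: Chen has admitted that that tenant suspected Ahmed confirmed the senator had tested this panel in March.

15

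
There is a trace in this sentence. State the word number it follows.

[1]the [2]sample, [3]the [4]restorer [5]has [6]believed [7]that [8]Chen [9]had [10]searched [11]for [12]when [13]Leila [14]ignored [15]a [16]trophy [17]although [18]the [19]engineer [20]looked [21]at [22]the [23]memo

11

The displaced element is "the sample" (word 2).
It is linked across 1 clause boundary (that).
It functions as the object of the preposition "for" of "searched", so the gap sits immediately after word 11 ("for").
Base order: The restorer has believed that Chen had searched for the sample when Leila ignored a trophy although the engineer looked at the memo.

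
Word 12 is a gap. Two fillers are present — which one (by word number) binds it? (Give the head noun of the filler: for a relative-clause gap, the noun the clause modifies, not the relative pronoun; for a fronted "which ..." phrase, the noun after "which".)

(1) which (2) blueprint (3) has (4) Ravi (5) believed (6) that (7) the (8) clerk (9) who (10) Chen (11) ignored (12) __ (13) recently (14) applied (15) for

The marked gap is inside the relative clause, the direct object of "ignored".
Its filler is the head noun "clerk" (via "who"), at word 8.
(The other dependency links word 2 to a gap after word 15.)

8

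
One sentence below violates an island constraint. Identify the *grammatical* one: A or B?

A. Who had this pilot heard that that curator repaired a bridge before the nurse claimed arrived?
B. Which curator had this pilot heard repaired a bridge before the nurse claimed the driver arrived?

B

In A, the wh-phrase is extracted from inside an adjunct island (introduced by "before"), which blocks movement.
In B, the extraction path crosses only that-complement boundaries, which are transparent.
So B is grammatical.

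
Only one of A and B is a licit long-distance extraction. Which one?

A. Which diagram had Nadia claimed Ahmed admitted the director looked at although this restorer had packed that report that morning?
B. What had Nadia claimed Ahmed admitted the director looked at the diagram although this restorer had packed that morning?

In B, the wh-phrase is extracted from inside an adjunct island (introduced by "although"), which blocks movement.
In A, the extraction path crosses only that-complement boundaries, which are transparent.
So A is grammatical.

A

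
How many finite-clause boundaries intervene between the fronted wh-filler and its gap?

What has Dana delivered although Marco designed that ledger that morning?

"what" originates inside the matrix clause — no clause boundary is crossed.

0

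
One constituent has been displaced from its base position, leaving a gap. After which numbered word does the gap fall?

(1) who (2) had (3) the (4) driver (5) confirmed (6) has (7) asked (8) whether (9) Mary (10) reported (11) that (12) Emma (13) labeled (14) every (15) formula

5

The displaced element is "who" (word 1).
It is linked across 1 clause boundary (Ø).
It functions as the subject of "asked", so the gap sits immediately after word 5 ("confirmed").
Base order: The driver had confirmed that who has asked whether Mary reported that Emma labeled every formula.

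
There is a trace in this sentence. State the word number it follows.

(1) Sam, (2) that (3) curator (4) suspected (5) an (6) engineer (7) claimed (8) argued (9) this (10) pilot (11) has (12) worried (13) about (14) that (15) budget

The displaced element is "Sam" (word 1).
It is linked across 2 clause boundaries (Ø → Ø).
It functions as the subject of "argued", so the gap sits immediately after word 7 ("claimed").
Base order: That curator suspected an engineer claimed Sam argued this pilot has worried about that budget.

7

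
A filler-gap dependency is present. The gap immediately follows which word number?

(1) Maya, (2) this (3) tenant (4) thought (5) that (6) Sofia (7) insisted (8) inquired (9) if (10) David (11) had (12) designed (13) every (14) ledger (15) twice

7

The displaced element is "Maya" (word 1).
It is linked across 2 clause boundaries (that → Ø).
It functions as the subject of "inquired", so the gap sits immediately after word 7 ("insisted").
Base order: This tenant thought that Sofia insisted that Maya inquired if David had designed every ledger twice.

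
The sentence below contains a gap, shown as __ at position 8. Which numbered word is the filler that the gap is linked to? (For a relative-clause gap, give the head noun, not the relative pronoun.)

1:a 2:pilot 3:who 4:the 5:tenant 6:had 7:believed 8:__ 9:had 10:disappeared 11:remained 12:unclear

The gap at 8 is the subject of "disappeared", inside a relative clause.
The relative pronoun is "who" (word 3); it is bound by the head noun immediately before it.
Its filler is the head noun "pilot", at word 2.

2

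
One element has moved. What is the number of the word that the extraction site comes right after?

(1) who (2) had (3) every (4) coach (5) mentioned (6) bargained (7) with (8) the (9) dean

5

The displaced element is "who" (word 1).
It is linked across 1 clause boundary (Ø).
It functions as the subject of "bargained", so the gap sits immediately after word 5 ("mentioned").
Base order: Every coach had mentioned that who bargained with the dean.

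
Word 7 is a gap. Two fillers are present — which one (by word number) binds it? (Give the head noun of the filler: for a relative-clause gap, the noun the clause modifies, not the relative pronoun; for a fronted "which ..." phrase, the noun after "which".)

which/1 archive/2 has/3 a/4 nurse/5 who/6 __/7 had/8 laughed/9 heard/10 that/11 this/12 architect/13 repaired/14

The marked gap is inside the relative clause, the subject of "laughed".
Its filler is the head noun "nurse" (via "who"), at word 5.
(The other dependency links word 2 to a gap after word 14.)

5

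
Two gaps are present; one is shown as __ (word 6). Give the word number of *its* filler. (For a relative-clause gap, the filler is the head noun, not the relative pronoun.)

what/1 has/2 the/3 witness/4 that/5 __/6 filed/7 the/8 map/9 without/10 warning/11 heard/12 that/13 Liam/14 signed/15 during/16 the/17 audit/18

4

The marked gap is inside the relative clause, the subject of "filed".
Its filler is the head noun "witness" (via "that"), at word 4.
(The other dependency links word 1 to a gap after word 15.)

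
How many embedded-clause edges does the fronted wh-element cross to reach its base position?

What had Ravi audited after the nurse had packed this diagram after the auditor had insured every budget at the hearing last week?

"what" originates inside the matrix clause — no clause boundary is crossed.

0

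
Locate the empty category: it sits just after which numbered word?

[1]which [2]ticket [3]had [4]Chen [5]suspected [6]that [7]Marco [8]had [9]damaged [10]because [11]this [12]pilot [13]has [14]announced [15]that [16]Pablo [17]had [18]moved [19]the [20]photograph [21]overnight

The displaced element is "which ticket" (word 2).
It is linked across 1 clause boundary (that).
It functions as the direct object of "damaged", so the gap sits immediately after word 9 ("damaged").
Base order: Chen had suspected that Marco had damaged which ticket because this pilot has announced that Pablo had moved the photograph overnight.

9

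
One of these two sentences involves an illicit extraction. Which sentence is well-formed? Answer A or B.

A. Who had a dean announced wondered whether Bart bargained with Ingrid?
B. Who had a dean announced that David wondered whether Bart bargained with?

In B, the wh-phrase is extracted from inside a wh-island (introduced by "whether"), which blocks movement.
In A, the extraction path crosses only that-complement boundaries, which are transparent.
So A is grammatical.

A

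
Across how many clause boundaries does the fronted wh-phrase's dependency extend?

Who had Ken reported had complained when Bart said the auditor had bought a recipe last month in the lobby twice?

"who" is extracted from the subject of "complained".
Boundaries crossed, outermost first: [Ø] — 1 in total.

1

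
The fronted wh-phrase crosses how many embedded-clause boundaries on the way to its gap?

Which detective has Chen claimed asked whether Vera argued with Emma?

"which detective" is extracted from the subject of "asked".
Boundaries crossed, outermost first: [Ø] — 1 in total.

1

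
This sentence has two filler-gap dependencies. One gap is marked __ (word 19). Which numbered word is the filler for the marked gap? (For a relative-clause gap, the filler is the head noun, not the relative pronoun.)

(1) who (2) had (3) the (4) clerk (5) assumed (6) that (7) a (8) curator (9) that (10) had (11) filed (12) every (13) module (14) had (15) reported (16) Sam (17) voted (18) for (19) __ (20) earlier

1

The marked gap is the object of the preposition "for" of "voted".
Its filler is the fronted wh-phrase "who", at word 1.
(The other dependency links word 8 to a gap after word 9.)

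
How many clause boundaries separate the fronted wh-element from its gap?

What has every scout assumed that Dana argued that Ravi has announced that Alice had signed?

"what" is extracted from the object of "signed".
Boundaries crossed, outermost first: [that], [that], [that] — 3 in total.

3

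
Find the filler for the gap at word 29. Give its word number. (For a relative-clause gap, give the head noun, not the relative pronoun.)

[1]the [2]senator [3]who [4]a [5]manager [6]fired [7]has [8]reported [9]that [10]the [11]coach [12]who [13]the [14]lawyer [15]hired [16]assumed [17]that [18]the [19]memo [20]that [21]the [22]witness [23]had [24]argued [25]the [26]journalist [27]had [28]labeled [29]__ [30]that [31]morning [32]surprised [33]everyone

19

The gap at 29 is the object of "labeled", inside a relative clause.
The relative pronoun is "that" (word 20); it is bound by the head noun immediately before it.
Its filler is the head noun "memo", at word 19.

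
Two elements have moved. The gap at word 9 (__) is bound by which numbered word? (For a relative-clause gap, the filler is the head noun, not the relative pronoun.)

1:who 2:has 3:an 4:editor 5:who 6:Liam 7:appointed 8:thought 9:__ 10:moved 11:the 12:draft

1

The marked gap is the subject of "moved".
Its filler is the fronted wh-phrase "who", at word 1.
(The other dependency links word 4 to a gap after word 7.)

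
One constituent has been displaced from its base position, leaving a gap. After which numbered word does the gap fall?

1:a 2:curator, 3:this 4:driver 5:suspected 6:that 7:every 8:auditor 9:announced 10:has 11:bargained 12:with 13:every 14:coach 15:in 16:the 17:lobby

The displaced element is "a curator" (word 2).
It is linked across 2 clause boundaries (that → Ø).
It functions as the subject of "bargained", so the gap sits immediately after word 9 ("announced").
Base order: This driver suspected that every auditor announced a curator has bargained with every coach in the lobby.

9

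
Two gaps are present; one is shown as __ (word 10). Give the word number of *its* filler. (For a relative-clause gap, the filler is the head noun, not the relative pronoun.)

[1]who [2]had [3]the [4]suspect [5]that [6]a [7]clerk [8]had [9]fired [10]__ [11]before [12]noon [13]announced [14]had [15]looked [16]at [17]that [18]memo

4

The marked gap is inside the relative clause, the direct object of "fired".
Its filler is the head noun "suspect" (via "that"), at word 4.
(The other dependency links word 1 to a gap after word 13.)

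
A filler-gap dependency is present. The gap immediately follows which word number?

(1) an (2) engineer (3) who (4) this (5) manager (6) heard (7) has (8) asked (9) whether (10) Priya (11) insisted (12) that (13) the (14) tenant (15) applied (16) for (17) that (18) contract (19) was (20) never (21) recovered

6

The displaced element is "an engineer" (word 2).
It is linked across 1 clause boundary (Ø).
It functions as the subject of "asked", so the gap sits immediately after word 6 ("heard").
Base order: This manager heard an engineer has asked whether Priya insisted that the tenant applied for that contract.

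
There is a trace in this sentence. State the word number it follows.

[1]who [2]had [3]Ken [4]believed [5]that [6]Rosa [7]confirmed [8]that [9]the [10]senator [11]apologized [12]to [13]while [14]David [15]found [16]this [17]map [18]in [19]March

The displaced element is "who" (word 1).
It is linked across 2 clause boundaries (that → that).
It functions as the object of the preposition "to" of "apologized", so the gap sits immediately after word 12 ("to").
Base order: Ken had believed that Rosa confirmed that the senator apologized to who while David found this map in March.

12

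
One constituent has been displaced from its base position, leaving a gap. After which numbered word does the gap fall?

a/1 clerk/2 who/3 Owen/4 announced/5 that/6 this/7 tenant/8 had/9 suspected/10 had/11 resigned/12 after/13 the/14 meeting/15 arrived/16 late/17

10

The displaced element is "a clerk" (word 2).
It is linked across 2 clause boundaries (that → Ø).
It functions as the subject of "resigned", so the gap sits immediately after word 10 ("suspected").
Base order: Owen announced that this tenant had suspected that a clerk had resigned after the meeting.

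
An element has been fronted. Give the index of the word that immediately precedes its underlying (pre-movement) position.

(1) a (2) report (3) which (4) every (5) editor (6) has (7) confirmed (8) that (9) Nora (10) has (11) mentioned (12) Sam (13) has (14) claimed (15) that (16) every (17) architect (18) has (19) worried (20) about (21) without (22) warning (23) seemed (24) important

20

The displaced element is "a report" (word 2).
It is linked across 3 clause boundaries (that → Ø → that).
It functions as the object of the preposition "about" of "worried", so the gap sits immediately after word 20 ("about").
Base order: Every editor has confirmed that Nora has mentioned Sam has claimed that every architect has worried about a report without warning.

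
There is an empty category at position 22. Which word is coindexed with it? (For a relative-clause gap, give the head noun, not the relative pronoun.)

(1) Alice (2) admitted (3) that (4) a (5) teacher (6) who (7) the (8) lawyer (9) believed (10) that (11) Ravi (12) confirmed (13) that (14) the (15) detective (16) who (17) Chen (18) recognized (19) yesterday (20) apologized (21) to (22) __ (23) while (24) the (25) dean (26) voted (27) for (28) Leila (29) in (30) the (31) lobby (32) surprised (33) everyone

The gap at 22 is the prepositional object of "apologized", inside a relative clause.
The relative pronoun is "who" (word 6); it is bound by the head noun immediately before it.
Its filler is the head noun "teacher", at word 5.

5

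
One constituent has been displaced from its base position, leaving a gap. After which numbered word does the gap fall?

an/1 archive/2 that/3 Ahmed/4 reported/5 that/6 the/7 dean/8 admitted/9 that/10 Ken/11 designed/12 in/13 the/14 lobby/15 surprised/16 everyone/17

The displaced element is "an archive" (word 2).
It is linked across 2 clause boundaries (that → that).
It functions as the direct object of "designed", so the gap sits immediately after word 12 ("designed").
Base order: Ahmed reported that the dean admitted that Ken designed an archive in the lobby.

12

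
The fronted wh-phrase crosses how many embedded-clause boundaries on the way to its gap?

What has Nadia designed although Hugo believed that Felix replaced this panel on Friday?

0

"what" originates inside the matrix clause — no clause boundary is crossed.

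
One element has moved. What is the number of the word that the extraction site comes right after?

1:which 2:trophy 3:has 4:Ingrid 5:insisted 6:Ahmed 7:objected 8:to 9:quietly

8

The displaced element is "which trophy" (word 2).
It is linked across 1 clause boundary (Ø).
It functions as the object of the preposition "to" of "objected", so the gap sits immediately after word 8 ("to").
Base order: Ingrid has insisted Ahmed objected to which trophy quietly.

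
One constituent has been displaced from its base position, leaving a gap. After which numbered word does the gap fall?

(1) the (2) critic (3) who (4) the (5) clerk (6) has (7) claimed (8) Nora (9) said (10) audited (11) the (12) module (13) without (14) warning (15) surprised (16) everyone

9

The displaced element is "the critic" (word 2).
It is linked across 2 clause boundaries (Ø → Ø).
It functions as the subject of "audited", so the gap sits immediately after word 9 ("said").
Base order: The clerk has claimed Nora said that the critic audited the module without warning.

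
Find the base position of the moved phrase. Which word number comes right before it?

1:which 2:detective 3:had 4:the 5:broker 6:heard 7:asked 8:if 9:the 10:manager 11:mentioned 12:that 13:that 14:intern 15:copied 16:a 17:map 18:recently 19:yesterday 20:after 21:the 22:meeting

6

The displaced element is "which detective" (word 2).
It is linked across 1 clause boundary (Ø).
It functions as the subject of "asked", so the gap sits immediately after word 6 ("heard").
Base order: The broker had heard that which detective asked if the manager mentioned that that intern copied a map recently yesterday after the meeting.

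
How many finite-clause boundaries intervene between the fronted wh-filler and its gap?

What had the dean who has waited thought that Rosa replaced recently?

1

"what" is extracted from the object of "replaced".
Boundaries crossed, outermost first: [that] — 1 in total.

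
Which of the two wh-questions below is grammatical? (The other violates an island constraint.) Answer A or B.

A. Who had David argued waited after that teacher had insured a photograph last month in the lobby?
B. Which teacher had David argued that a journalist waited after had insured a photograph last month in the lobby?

In B, the wh-phrase is extracted from inside an adjunct island (introduced by "after"), which blocks movement.
In A, the extraction path crosses only that-complement boundaries, which are transparent.
So A is grammatical.

A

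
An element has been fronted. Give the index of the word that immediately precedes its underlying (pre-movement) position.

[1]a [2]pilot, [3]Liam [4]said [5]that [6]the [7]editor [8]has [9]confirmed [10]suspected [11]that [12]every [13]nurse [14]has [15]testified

9

The displaced element is "a pilot" (word 2).
It is linked across 2 clause boundaries (that → Ø).
It functions as the subject of "suspected", so the gap sits immediately after word 9 ("confirmed").
Base order: Liam said that the editor has confirmed a pilot suspected that every nurse has testified.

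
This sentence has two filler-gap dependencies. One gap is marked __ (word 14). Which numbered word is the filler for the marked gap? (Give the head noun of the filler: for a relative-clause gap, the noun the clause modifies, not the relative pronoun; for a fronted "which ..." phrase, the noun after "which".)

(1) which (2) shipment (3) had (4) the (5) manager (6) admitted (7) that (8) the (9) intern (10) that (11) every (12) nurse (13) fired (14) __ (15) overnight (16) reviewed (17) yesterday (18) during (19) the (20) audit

9

The marked gap is inside the relative clause, the direct object of "fired".
Its filler is the head noun "intern" (via "that"), at word 9.
(The other dependency links word 2 to a gap after word 16.)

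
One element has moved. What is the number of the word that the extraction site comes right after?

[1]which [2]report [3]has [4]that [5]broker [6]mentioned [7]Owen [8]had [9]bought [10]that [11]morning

The displaced element is "which report" (word 2).
It is linked across 1 clause boundary (Ø).
It functions as the direct object of "bought", so the gap sits immediately after word 9 ("bought").
Base order: That broker has mentioned Owen had bought which report that morning.

9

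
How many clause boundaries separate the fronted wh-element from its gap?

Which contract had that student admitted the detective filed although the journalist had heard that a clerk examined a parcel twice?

"which contract" is extracted from the object of "filed".
Boundaries crossed, outermost first: [Ø] — 1 in total.

1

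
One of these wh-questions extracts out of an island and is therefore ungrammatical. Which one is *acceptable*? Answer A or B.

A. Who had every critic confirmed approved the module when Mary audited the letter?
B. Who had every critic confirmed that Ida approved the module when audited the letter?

In B, the wh-phrase is extracted from inside an adjunct island (introduced by "when"), which blocks movement.
In A, the extraction path crosses only that-complement boundaries, which are transparent.
So A is grammatical.

A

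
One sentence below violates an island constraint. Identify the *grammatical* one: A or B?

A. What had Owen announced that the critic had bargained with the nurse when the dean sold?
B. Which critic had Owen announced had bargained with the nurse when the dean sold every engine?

In A, the wh-phrase is extracted from inside an adjunct island (introduced by "when"), which blocks movement.
In B, the extraction path crosses only that-complement boundaries, which are transparent.
So B is grammatical.

B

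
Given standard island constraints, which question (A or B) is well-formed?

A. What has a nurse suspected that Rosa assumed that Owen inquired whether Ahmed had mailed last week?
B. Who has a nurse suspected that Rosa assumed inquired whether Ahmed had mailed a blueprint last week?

In A, the wh-phrase is extracted from inside a wh-island (introduced by "whether"), which blocks movement.
In B, the extraction path crosses only that-complement boundaries, which are transparent.
So B is grammatical.

B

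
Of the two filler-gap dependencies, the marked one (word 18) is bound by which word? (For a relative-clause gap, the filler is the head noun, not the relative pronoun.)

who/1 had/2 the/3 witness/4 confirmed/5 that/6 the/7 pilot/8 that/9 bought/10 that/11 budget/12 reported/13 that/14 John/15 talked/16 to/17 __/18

1

The marked gap is the object of the preposition "to" of "talked".
Its filler is the fronted wh-phrase "who", at word 1.
(The other dependency links word 8 to a gap after word 9.)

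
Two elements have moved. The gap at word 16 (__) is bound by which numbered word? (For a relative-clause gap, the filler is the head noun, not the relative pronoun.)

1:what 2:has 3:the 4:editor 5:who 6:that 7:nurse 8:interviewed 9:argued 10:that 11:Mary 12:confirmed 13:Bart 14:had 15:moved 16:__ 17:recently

The marked gap is the direct object of "moved".
Its filler is the fronted wh-phrase "what", at word 1.
(The other dependency links word 4 to a gap after word 8.)

1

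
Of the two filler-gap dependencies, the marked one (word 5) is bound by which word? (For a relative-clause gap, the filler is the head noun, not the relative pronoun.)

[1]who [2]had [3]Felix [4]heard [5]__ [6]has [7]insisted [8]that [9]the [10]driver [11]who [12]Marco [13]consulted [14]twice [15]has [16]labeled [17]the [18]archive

1

The marked gap is the subject of "insisted".
Its filler is the fronted wh-phrase "who", at word 1.
(The other dependency links word 10 to a gap after word 13.)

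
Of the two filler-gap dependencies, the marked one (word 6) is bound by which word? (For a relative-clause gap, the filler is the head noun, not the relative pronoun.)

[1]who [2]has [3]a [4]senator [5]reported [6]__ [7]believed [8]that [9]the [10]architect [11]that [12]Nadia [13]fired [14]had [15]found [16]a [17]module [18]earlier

1

The marked gap is the subject of "believed".
Its filler is the fronted wh-phrase "who", at word 1.
(The other dependency links word 10 to a gap after word 13.)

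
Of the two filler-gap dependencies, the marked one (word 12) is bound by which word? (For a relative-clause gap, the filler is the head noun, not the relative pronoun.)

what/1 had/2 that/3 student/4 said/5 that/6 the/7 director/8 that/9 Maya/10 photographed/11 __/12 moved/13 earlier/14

8

The marked gap is inside the relative clause, the direct object of "photographed".
Its filler is the head noun "director" (via "that"), at word 8.
(The other dependency links word 1 to a gap after word 13.)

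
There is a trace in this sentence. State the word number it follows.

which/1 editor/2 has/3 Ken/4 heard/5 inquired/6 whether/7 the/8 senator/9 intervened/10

5

The displaced element is "which editor" (word 2).
It is linked across 1 clause boundary (Ø).
It functions as the subject of "inquired", so the gap sits immediately after word 5 ("heard").
Base order: Ken has heard which editor inquired whether the senator intervened.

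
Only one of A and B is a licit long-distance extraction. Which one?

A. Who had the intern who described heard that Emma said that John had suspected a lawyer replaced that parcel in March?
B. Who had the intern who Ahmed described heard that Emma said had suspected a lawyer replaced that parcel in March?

In A, the wh-phrase is extracted from inside a complex-NP island (relative clause) (introduced by "who"), which blocks movement.
In B, the extraction path crosses only that-complement boundaries, which are transparent.
So B is grammatical.

B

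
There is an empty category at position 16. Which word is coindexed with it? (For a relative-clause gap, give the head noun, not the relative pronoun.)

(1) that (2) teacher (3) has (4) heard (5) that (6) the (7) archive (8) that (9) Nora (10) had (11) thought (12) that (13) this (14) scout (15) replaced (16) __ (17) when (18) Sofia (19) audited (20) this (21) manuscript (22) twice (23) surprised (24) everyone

7

The gap at 16 is the object of "replaced", inside a relative clause.
The relative pronoun is "that" (word 8); it is bound by the head noun immediately before it.
Its filler is the head noun "archive", at word 7.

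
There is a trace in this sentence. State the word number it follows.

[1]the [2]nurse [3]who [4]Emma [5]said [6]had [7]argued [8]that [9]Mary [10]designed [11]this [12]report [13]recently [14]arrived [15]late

The displaced element is "the nurse" (word 2).
It is linked across 1 clause boundary (Ø).
It functions as the subject of "argued", so the gap sits immediately after word 5 ("said").
Base order: Emma said that the nurse had argued that Mary designed this report recently.

5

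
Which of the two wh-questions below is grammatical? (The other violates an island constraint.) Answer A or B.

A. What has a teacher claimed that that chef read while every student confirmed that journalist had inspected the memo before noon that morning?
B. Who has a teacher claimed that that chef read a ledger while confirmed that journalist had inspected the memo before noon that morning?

In B, the wh-phrase is extracted from inside an adjunct island (introduced by "while"), which blocks movement.
In A, the extraction path crosses only that-complement boundaries, which are transparent.
So A is grammatical.

A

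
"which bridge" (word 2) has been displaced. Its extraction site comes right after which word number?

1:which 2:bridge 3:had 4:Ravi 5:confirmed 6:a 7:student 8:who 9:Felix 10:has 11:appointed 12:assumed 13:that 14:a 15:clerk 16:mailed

The displaced element is "which bridge" (word 2).
It is linked across 2 clause boundaries (Ø → that).
It functions as the direct object of "mailed", so the gap sits immediately after word 16 ("mailed").
Base order: Ravi had confirmed a student who Felix has appointed assumed that a clerk mailed which bridge.

16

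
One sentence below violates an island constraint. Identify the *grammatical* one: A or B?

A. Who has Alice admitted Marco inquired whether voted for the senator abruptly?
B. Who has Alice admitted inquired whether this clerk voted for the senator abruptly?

B

In A, the wh-phrase is extracted from inside a wh-island (introduced by "whether"), which blocks movement.
In B, the extraction path crosses only that-complement boundaries, which are transparent.
So B is grammatical.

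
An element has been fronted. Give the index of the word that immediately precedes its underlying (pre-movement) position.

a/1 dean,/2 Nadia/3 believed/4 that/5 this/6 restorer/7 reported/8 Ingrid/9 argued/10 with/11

The displaced element is "a dean" (word 2).
It is linked across 2 clause boundaries (that → Ø).
It functions as the object of the preposition "with" of "argued", so the gap sits immediately after word 11 ("with").
Base order: Nadia believed that this restorer reported Ingrid argued with a dean.

11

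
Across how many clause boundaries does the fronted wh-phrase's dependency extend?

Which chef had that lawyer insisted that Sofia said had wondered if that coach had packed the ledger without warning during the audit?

"which chef" is extracted from the subject of "wondered".
Boundaries crossed, outermost first: [that], [Ø] — 2 in total.

2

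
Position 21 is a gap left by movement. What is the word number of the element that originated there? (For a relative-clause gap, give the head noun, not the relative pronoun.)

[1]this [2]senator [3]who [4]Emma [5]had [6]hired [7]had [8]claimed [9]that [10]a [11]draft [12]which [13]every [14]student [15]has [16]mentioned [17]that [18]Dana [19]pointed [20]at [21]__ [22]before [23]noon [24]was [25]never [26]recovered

11

The gap at 21 is the prepositional object of "pointed", inside a relative clause.
The relative pronoun is "which" (word 12); it is bound by the head noun immediately before it.
Its filler is the head noun "draft", at word 11.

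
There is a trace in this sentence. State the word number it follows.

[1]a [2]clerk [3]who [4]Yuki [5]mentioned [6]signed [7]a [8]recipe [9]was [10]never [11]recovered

5

The displaced element is "a clerk" (word 2).
It is linked across 1 clause boundary (Ø).
It functions as the subject of "signed", so the gap sits immediately after word 5 ("mentioned").
Base order: Yuki mentioned a clerk signed a recipe.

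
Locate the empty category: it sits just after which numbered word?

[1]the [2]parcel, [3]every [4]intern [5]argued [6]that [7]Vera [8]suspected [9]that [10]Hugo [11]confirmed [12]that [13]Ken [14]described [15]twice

14

The displaced element is "the parcel" (word 2).
It is linked across 3 clause boundaries (that → that → that).
It functions as the direct object of "described", so the gap sits immediately after word 14 ("described").
Base order: Every intern argued that Vera suspected that Hugo confirmed that Ken described the parcel twice.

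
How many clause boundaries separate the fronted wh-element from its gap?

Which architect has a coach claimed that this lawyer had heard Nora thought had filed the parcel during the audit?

3

"which architect" is extracted from the subject of "filed".
Boundaries crossed, outermost first: [that], [Ø], [Ø] — 3 in total.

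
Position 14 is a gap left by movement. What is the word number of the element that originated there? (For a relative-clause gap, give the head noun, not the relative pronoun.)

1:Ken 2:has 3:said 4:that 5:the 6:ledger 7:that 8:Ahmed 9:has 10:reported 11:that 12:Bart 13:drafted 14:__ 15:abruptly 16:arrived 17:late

The gap at 14 is the object of "drafted", inside a relative clause.
The relative pronoun is "that" (word 7); it is bound by the head noun immediately before it.
Its filler is the head noun "ledger", at word 6.

6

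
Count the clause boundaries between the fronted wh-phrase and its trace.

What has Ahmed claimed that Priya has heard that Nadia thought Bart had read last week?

3

"what" is extracted from the object of "read".
Boundaries crossed, outermost first: [that], [that], [Ø] — 3 in total.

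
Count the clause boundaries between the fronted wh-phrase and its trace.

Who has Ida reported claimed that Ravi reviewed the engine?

1

"who" is extracted from the subject of "claimed".
Boundaries crossed, outermost first: [Ø] — 1 in total.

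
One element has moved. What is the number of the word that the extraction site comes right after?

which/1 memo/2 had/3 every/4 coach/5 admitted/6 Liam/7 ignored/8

8

The displaced element is "which memo" (word 2).
It is linked across 1 clause boundary (Ø).
It functions as the direct object of "ignored", so the gap sits immediately after word 8 ("ignored").
Base order: Every coach had admitted Liam ignored which memo.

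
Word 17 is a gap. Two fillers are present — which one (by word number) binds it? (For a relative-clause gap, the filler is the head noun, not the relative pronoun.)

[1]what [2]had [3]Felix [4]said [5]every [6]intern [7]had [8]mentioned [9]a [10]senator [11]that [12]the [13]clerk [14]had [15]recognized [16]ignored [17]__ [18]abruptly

1

The marked gap is the direct object of "ignored".
Its filler is the fronted wh-phrase "what", at word 1.
(The other dependency links word 10 to a gap after word 15.)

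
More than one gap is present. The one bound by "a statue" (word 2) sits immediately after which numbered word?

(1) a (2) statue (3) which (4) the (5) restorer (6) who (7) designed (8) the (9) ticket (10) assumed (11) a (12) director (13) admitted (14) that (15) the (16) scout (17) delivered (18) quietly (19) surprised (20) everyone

The displaced element is "a statue" (word 2).
It is linked across 2 clause boundaries (Ø → that).
It functions as the direct object of "delivered", so the gap sits immediately after word 17 ("delivered").
Base order: The restorer who designed the ticket assumed a director admitted that the scout delivered a statue quietly.

17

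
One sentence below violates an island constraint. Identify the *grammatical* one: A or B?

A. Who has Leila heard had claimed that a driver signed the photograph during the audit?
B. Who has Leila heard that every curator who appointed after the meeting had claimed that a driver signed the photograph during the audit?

In B, the wh-phrase is extracted from inside a complex-NP island (relative clause) (introduced by "who"), which blocks movement.
In A, the extraction path crosses only that-complement boundaries, which are transparent.
So A is grammatical.

A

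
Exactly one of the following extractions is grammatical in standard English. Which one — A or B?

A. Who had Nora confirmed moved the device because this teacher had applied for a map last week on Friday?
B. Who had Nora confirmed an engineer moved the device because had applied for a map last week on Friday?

In B, the wh-phrase is extracted from inside an adjunct island (introduced by "because"), which blocks movement.
In A, the extraction path crosses only that-complement boundaries, which are transparent.
So A is grammatical.

A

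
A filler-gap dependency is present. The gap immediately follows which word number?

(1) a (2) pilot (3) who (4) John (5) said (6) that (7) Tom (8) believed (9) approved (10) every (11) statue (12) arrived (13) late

8

The displaced element is "a pilot" (word 2).
It is linked across 2 clause boundaries (that → Ø).
It functions as the subject of "approved", so the gap sits immediately after word 8 ("believed").
Base order: John said that Tom believed that a pilot approved every statue.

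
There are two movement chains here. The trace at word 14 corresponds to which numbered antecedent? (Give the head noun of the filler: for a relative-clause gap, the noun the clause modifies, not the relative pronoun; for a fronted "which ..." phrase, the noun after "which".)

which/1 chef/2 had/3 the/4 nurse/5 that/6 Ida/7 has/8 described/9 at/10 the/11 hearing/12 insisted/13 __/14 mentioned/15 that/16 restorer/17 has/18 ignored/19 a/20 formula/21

The marked gap is the subject of "mentioned".
Its filler is the fronted wh-phrase "which chef", at word 2.
(The other dependency links word 5 to a gap after word 9.)

2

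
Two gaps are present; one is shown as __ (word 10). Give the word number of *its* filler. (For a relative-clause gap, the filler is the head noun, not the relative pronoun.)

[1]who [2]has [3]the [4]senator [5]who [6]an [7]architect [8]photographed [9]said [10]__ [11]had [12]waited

The marked gap is the subject of "waited".
Its filler is the fronted wh-phrase "who", at word 1.
(The other dependency links word 4 to a gap after word 8.)

1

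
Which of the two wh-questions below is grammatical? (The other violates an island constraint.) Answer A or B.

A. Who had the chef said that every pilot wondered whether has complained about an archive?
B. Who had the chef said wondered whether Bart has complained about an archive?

B

In A, the wh-phrase is extracted from inside a wh-island (introduced by "whether"), which blocks movement.
In B, the extraction path crosses only that-complement boundaries, which are transparent.
So B is grammatical.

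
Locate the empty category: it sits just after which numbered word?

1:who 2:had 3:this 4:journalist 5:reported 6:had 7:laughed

The displaced element is "who" (word 1).
It is linked across 1 clause boundary (Ø).
It functions as the subject of "laughed", so the gap sits immediately after word 5 ("reported").
Base order: This journalist had reported who had laughed.

5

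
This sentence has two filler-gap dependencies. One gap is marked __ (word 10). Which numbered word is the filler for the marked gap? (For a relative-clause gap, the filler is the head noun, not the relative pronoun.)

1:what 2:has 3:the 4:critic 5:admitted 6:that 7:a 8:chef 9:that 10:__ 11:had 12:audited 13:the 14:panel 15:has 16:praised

8

The marked gap is inside the relative clause, the subject of "audited".
Its filler is the head noun "chef" (via "that"), at word 8.
(The other dependency links word 1 to a gap after word 16.)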